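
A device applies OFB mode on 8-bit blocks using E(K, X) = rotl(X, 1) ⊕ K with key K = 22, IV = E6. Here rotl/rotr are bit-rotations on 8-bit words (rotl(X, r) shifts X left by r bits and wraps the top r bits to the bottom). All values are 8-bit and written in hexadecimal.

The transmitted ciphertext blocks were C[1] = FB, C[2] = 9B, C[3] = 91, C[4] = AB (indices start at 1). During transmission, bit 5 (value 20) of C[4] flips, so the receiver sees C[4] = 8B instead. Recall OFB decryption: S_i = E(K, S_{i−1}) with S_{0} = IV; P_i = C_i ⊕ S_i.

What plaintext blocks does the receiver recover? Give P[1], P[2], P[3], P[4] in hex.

Only C[4] changed, to 8B. In OFB, a change in C_i flips the same bit in P_i only; the keystream is unaffected. Decrypting the received ciphertext:
P[1]: S = E(K, E6) = EF; FB ⊕ EF = 14.
P[2]: S = E(K, EF) = FD; 9B ⊕ FD = 66.
P[3]: S = E(K, FD) = D9; 91 ⊕ D9 = 48.
P[4]: S = E(K, D9) = 91; 8B ⊕ 91 = 1A.
Blocks that differ from the original plaintext: P[4].

P[1] = 14, P[2] = 66, P[3] = 48, P[4] = 1A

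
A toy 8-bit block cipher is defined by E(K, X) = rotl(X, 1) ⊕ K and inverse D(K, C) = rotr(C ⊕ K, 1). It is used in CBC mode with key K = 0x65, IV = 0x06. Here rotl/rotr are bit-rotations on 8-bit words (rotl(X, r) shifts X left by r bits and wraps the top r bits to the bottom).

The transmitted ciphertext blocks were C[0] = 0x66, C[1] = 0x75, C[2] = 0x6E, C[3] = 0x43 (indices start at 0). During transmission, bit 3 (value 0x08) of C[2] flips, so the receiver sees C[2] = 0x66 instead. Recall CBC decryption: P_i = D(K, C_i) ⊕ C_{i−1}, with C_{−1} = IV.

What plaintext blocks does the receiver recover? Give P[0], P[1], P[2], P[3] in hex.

Only C[2] changed, to 0x66. In CBC, a change in C_i garbles P_i and flips the same bit in P_{i+1}. Decrypting the received ciphertext:
P[0]: D(K, 0x66) = 0x81; 0x81 ⊕ 0x06 = 0x87.
P[1]: D(K, 0x75) = 0x08; 0x08 ⊕ 0x66 = 0x6E.
P[2]: D(K, 0x66) = 0x81; 0x81 ⊕ 0x75 = 0xF4.
P[3]: D(K, 0x43) = 0x13; 0x13 ⊕ 0x66 = 0x75.
Blocks that differ from the original plaintext: P[2], P[3].

P[0] = 0x87, P[1] = 0x6E, P[2] = 0xF4, P[3] = 0x75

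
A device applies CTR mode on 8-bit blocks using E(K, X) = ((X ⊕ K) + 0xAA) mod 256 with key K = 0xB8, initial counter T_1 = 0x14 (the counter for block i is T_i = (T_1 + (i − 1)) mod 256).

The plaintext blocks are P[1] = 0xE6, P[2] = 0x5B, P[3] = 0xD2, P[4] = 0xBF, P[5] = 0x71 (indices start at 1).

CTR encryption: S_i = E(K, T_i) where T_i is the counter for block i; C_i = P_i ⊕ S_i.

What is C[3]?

C[1]: T = 0x14, S = E(K, T) = 0x56; 0xE6 ⊕ 0x56 = 0xB0.
C[2]: T = 0x15, S = E(K, T) = 0x57; 0x5B ⊕ 0x57 = 0x0C.
C[3]: T = 0x16, S = E(K, T) = 0x58; 0xD2 ⊕ 0x58 = 0x8A.

C[3] = 0x8A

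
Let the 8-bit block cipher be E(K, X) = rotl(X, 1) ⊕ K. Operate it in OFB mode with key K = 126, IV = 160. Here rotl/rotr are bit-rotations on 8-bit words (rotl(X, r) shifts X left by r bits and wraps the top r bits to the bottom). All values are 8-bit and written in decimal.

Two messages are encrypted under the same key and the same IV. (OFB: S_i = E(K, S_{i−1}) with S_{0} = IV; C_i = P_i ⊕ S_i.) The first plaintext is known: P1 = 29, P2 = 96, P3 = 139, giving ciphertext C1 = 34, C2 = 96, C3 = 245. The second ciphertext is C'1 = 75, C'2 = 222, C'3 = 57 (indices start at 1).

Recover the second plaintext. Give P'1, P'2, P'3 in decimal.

In OFB with a reused IV, both messages share the same keystream S_i, so C_i ⊕ C'_i = P_i ⊕ P'_i and thus P'_i = P_i ⊕ C_i ⊕ C'_i.
P'1: 29 ⊕ 34 ⊕ 75 = 116.
P'2: 96 ⊕ 96 ⊕ 222 = 222.
P'3: 139 ⊕ 245 ⊕ 57 = 71.

P'1 = 116, P'2 = 222, P'3 = 71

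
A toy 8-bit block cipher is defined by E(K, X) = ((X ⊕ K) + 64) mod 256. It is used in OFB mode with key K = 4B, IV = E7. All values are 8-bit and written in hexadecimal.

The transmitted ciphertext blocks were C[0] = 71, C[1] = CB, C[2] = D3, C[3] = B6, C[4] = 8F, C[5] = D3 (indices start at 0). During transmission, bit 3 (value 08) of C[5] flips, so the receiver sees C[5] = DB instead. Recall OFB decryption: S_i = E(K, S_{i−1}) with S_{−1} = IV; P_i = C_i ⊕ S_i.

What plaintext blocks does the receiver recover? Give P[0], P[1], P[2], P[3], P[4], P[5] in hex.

Only C[5] changed, to DB. In OFB, a change in C_i flips the same bit in P_i only; the keystream is unaffected. Decrypting the received ciphertext:
P[0]: S = E(K, E7) = 10; 71 ⊕ 10 = 61.
P[1]: S = E(K, 10) = BF; CB ⊕ BF = 74.
P[2]: S = E(K, BF) = 58; D3 ⊕ 58 = 8B.
P[3]: S = E(K, 58) = 77; B6 ⊕ 77 = C1.
P[4]: S = E(K, 77) = A0; 8F ⊕ A0 = 2F.
P[5]: S = E(K, A0) = 4F; DB ⊕ 4F = 94.
Blocks that differ from the original plaintext: P[5].

P[0] = 61, P[1] = 74, P[2] = 8B, P[3] = C1, P[4] = 2F, P[5] = 94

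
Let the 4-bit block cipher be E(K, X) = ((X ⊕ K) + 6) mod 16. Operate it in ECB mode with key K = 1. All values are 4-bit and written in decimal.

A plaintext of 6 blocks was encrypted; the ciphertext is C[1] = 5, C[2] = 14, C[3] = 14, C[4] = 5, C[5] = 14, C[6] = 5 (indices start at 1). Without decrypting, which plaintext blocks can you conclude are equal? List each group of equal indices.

P[1] = P[4] = P[6]; P[2] = P[3] = P[5]

ECB encrypts each block independently with the same key, so equal ciphertext blocks imply equal plaintext blocks.
C[1] = C[4] = C[6] = 5, so P[1] = P[4] = P[6].
C[2] = C[3] = C[5] = 14, so P[2] = P[3] = P[5].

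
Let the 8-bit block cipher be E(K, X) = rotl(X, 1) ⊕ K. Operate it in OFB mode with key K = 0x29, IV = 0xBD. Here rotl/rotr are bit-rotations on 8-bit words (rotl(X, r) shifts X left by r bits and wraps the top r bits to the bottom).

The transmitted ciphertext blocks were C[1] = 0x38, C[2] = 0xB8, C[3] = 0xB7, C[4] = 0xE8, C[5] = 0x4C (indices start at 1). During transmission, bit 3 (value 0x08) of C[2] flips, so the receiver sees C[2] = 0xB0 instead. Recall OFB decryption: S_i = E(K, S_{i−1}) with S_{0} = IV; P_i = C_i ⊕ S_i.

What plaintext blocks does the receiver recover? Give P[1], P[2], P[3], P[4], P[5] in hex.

P[1] = 0x6A, P[2] = 0x3D, P[3] = 0x85, P[4] = 0xA5, P[5] = 0xFF

Only C[2] changed, to 0xB0. In OFB, a change in C_i flips the same bit in P_i only; the keystream is unaffected. Decrypting the received ciphertext:
P[1]: S = E(K, 0xBD) = 0x52; 0x38 ⊕ 0x52 = 0x6A.
P[2]: S = E(K, 0x52) = 0x8D; 0xB0 ⊕ 0x8D = 0x3D.
P[3]: S = E(K, 0x8D) = 0x32; 0xB7 ⊕ 0x32 = 0x85.
P[4]: S = E(K, 0x32) = 0x4D; 0xE8 ⊕ 0x4D = 0xA5.
P[5]: S = E(K, 0x4D) = 0xB3; 0x4C ⊕ 0xB3 = 0xFF.
Blocks that differ from the original plaintext: P[2].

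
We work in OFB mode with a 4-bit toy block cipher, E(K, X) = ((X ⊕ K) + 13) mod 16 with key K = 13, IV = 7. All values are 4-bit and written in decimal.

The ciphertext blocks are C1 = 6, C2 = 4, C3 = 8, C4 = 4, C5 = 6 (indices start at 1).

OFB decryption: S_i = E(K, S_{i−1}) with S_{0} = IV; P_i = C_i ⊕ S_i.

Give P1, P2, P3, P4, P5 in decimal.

P1 = 1, P2 = 3, P3 = 15, P4 = 3, P5 = 1

P1: S = E(K, 7) = 7; 6 ⊕ 7 = 1.
P2: S = E(K, 7) = 7; 4 ⊕ 7 = 3.
P3: S = E(K, 7) = 7; 8 ⊕ 7 = 15.
P4: S = E(K, 7) = 7; 4 ⊕ 7 = 3.
P5: S = E(K, 7) = 7; 6 ⊕ 7 = 1.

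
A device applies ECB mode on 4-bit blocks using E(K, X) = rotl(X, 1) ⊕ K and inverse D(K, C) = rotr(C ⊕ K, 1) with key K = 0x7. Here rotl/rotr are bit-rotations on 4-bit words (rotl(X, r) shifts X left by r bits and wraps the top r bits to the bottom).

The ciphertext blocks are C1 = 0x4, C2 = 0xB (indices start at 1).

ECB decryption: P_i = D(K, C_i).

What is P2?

P2 = 0x6

P2: D(K, 0xB) = 0x6.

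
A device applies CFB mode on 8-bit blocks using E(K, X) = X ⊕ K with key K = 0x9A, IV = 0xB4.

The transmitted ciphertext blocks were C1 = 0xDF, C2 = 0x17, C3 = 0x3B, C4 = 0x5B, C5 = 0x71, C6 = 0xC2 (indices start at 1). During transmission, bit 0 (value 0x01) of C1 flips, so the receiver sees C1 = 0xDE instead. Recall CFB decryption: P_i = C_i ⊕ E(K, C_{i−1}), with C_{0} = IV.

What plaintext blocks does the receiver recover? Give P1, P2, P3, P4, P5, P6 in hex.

P1 = 0xF0, P2 = 0x53, P3 = 0xB6, P4 = 0xFA, P5 = 0xB0, P6 = 0x29

Only C1 changed, to 0xDE. In CFB, a change in C_i flips the same bit in P_i and garbles P_{i+1}. Decrypting the received ciphertext:
P1: E(K, 0xB4) = 0x2E; 0xDE ⊕ 0x2E = 0xF0.
P2: E(K, 0xDE) = 0x44; 0x17 ⊕ 0x44 = 0x53.
P3: E(K, 0x17) = 0x8D; 0x3B ⊕ 0x8D = 0xB6.
P4: E(K, 0x3B) = 0xA1; 0x5B ⊕ 0xA1 = 0xFA.
P5: E(K, 0x5B) = 0xC1; 0x71 ⊕ 0xC1 = 0xB0.
P6: E(K, 0x71) = 0xEB; 0xC2 ⊕ 0xEB = 0x29.
Blocks that differ from the original plaintext: P1, P2.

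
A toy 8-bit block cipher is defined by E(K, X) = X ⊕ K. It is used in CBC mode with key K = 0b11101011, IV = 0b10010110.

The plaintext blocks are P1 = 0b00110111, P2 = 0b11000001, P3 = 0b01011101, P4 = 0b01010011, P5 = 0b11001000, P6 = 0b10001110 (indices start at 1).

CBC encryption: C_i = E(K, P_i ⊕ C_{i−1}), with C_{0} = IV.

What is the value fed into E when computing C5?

C1: P1 ⊕ 0b10010110 = 0b10100001; E(K, 0b10100001) = 0b01001010.
C2: P2 ⊕ 0b01001010 = 0b10001011; E(K, 0b10001011) = 0b01100000.
C3: P3 ⊕ 0b01100000 = 0b00111101; E(K, 0b00111101) = 0b11010110.
C4: P4 ⊕ 0b11010110 = 0b10000101; E(K, 0b10000101) = 0b01101110.
C5: P5 ⊕ 0b01101110 = 0b10100110; E(K, 0b10100110) = 0b01001101.
So the input to E for block 5 is 0b10100110.

0b10100110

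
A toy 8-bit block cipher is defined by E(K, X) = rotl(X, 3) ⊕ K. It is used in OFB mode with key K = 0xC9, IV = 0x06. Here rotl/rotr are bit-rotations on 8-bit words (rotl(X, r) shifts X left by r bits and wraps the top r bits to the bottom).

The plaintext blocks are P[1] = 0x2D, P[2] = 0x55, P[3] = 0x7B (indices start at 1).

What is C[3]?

C[3] = 0x82

OFB encryption: S_i = E(K, S_{i−1}) with S_{0} = IV; C_i = P_i ⊕ S_i.
C[1]: S = E(K, 0x06) = 0xF9; 0x2D ⊕ 0xF9 = 0xD4.
C[2]: S = E(K, 0xF9) = 0x06; 0x55 ⊕ 0x06 = 0x53.
C[3]: S = E(K, 0x06) = 0xF9; 0x7B ⊕ 0xF9 = 0x82.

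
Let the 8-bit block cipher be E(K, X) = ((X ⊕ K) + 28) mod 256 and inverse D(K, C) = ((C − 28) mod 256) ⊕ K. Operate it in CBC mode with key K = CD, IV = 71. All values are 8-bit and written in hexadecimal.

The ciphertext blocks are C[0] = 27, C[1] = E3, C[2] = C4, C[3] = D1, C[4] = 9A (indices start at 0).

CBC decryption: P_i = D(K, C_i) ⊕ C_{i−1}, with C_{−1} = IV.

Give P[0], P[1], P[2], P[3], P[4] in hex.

P[0]: D(K, 27) = 32; 32 ⊕ 71 = 43.
P[1]: D(K, E3) = 76; 76 ⊕ 27 = 51.
P[2]: D(K, C4) = 51; 51 ⊕ E3 = B2.
P[3]: D(K, D1) = 64; 64 ⊕ C4 = A0.
P[4]: D(K, 9A) = BF; BF ⊕ D1 = 6E.

P[0] = 43, P[1] = 51, P[2] = B2, P[3] = A0, P[4] = 6E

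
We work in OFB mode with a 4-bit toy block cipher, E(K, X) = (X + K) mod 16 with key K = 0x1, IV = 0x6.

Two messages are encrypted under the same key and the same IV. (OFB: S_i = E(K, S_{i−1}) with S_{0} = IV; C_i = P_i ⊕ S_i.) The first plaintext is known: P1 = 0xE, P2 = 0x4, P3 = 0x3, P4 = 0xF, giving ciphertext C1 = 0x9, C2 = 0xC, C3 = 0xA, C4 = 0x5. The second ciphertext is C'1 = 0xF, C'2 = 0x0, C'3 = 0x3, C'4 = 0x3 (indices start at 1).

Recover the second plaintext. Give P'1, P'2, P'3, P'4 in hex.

P'1 = 0x8, P'2 = 0x8, P'3 = 0xA, P'4 = 0x9

In OFB with a reused IV, both messages share the same keystream S_i, so C_i ⊕ C'_i = P_i ⊕ P'_i and thus P'_i = P_i ⊕ C_i ⊕ C'_i.
P'1: 0xE ⊕ 0x9 ⊕ 0xF = 0x8.
P'2: 0x4 ⊕ 0xC ⊕ 0x0 = 0x8.
P'3: 0x3 ⊕ 0xA ⊕ 0x3 = 0xA.
P'4: 0xF ⊕ 0x5 ⊕ 0x3 = 0x9.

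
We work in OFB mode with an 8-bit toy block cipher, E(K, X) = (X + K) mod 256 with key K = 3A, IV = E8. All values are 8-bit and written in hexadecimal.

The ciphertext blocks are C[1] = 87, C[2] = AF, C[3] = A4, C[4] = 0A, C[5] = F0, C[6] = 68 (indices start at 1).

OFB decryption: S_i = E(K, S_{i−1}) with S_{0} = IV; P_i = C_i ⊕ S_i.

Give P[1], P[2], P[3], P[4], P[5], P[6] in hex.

P[1] = A5, P[2] = F3, P[3] = 32, P[4] = DA, P[5] = FA, P[6] = 2C

P[1]: S = E(K, E8) = 22; 87 ⊕ 22 = A5.
P[2]: S = E(K, 22) = 5C; AF ⊕ 5C = F3.
P[3]: S = E(K, 5C) = 96; A4 ⊕ 96 = 32.
P[4]: S = E(K, 96) = D0; 0A ⊕ D0 = DA.
P[5]: S = E(K, D0) = 0A; F0 ⊕ 0A = FA.
P[6]: S = E(K, 0A) = 44; 68 ⊕ 44 = 2C.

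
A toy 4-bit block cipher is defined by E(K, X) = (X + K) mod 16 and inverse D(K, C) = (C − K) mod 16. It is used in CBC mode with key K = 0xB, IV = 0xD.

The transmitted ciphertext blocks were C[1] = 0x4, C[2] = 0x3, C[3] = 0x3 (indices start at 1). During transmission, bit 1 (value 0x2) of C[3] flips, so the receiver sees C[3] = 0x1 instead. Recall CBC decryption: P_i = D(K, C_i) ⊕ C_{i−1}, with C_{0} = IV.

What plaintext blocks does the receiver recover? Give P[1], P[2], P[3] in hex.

Only C[3] changed, to 0x1. In CBC, a change in C_i garbles P_i and flips the same bit in P_{i+1}. Decrypting the received ciphertext:
P[1]: D(K, 0x4) = 0x9; 0x9 ⊕ 0xD = 0x4.
P[2]: D(K, 0x3) = 0x8; 0x8 ⊕ 0x4 = 0xC.
P[3]: D(K, 0x1) = 0x6; 0x6 ⊕ 0x3 = 0x5.
Blocks that differ from the original plaintext: P[3].

P[1] = 0x4, P[2] = 0xC, P[3] = 0x5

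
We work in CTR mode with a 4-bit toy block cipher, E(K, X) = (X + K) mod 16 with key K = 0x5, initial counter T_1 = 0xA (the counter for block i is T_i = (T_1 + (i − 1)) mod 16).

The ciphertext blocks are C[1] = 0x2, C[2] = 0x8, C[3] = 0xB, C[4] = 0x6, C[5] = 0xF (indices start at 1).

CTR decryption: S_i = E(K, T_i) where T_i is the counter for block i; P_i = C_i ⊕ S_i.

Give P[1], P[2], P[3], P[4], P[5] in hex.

P[1] = 0xD, P[2] = 0x8, P[3] = 0xA, P[4] = 0x4, P[5] = 0xC

P[1]: T = 0xA, S = E(K, T) = 0xF; 0x2 ⊕ 0xF = 0xD.
P[2]: T = 0xB, S = E(K, T) = 0x0; 0x8 ⊕ 0x0 = 0x8.
P[3]: T = 0xC, S = E(K, T) = 0x1; 0xB ⊕ 0x1 = 0xA.
P[4]: T = 0xD, S = E(K, T) = 0x2; 0x6 ⊕ 0x2 = 0x4.
P[5]: T = 0xE, S = E(K, T) = 0x3; 0xF ⊕ 0x3 = 0xC.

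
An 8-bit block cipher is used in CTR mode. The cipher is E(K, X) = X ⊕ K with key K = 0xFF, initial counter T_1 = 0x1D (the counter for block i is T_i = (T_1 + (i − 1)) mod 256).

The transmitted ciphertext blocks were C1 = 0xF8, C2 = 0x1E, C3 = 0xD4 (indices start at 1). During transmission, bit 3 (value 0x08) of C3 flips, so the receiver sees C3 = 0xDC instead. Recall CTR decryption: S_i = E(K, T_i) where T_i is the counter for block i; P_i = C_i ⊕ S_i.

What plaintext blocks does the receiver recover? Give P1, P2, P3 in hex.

Only C3 changed, to 0xDC. In CTR, a change in C_i flips the same bit in P_i only; the keystream is unaffected. Decrypting the received ciphertext:
P1: T = 0x1D, S = E(K, T) = 0xE2; 0xF8 ⊕ 0xE2 = 0x1A.
P2: T = 0x1E, S = E(K, T) = 0xE1; 0x1E ⊕ 0xE1 = 0xFF.
P3: T = 0x1F, S = E(K, T) = 0xE0; 0xDC ⊕ 0xE0 = 0x3C.
Blocks that differ from the original plaintext: P3.

P1 = 0x1A, P2 = 0xFF, P3 = 0x3C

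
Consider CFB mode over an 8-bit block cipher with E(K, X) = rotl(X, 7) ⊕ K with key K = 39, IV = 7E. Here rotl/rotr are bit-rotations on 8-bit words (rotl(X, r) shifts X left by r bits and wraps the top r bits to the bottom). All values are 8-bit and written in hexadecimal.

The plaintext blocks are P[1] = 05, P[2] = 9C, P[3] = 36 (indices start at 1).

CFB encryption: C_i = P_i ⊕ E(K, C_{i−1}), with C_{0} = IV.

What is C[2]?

C[1]: E(K, 7E) = 06; 05 ⊕ 06 = 03.
C[2]: E(K, 03) = B8; 9C ⊕ B8 = 24.

C[2] = 24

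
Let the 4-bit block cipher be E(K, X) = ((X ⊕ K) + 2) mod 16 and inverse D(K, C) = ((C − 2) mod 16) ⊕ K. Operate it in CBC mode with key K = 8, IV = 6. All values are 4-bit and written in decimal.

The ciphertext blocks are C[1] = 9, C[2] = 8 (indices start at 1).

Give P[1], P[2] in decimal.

CBC decryption: P_i = D(K, C_i) ⊕ C_{i−1}, with C_{0} = IV.
P[1]: D(K, 9) = 15; 15 ⊕ 6 = 9.
P[2]: D(K, 8) = 14; 14 ⊕ 9 = 7.

P[1] = 9, P[2] = 7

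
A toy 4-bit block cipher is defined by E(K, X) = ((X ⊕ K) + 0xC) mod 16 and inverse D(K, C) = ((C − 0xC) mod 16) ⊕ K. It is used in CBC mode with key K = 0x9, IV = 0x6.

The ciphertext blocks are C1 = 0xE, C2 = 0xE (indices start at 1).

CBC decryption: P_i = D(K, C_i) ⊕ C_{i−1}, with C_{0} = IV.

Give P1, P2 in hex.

P1: D(K, 0xE) = 0xB; 0xB ⊕ 0x6 = 0xD.
P2: D(K, 0xE) = 0xB; 0xB ⊕ 0xE = 0x5.

P1 = 0xD, P2 = 0x5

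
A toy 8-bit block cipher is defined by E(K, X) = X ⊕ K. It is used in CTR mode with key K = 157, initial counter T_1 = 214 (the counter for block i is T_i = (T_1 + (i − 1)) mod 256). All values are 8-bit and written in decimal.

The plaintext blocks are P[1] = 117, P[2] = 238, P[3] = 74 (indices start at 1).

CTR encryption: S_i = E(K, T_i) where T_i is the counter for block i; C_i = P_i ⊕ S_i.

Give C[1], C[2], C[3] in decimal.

C[1] = 62, C[2] = 164, C[3] = 15

C[1]: T = 214, S = E(K, T) = 75; 117 ⊕ 75 = 62.
C[2]: T = 215, S = E(K, T) = 74; 238 ⊕ 74 = 164.
C[3]: T = 216, S = E(K, T) = 69; 74 ⊕ 69 = 15.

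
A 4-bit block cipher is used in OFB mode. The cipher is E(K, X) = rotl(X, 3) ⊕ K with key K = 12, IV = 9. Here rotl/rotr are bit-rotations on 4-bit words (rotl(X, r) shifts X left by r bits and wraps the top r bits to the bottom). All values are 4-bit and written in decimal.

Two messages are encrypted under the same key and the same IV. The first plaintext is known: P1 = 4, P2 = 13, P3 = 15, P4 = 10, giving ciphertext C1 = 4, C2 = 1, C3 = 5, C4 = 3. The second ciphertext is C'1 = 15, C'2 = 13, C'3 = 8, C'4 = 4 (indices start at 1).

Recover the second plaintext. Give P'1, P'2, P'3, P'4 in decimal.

P'1 = 15, P'2 = 1, P'3 = 2, P'4 = 13

In OFB with a reused IV, both messages share the same keystream S_i, so C_i ⊕ C'_i = P_i ⊕ P'_i and thus P'_i = P_i ⊕ C_i ⊕ C'_i.
P'1: 4 ⊕ 4 ⊕ 15 = 15.
P'2: 13 ⊕ 1 ⊕ 13 = 1.
P'3: 15 ⊕ 5 ⊕ 8 = 2.
P'4: 10 ⊕ 3 ⊕ 4 = 13.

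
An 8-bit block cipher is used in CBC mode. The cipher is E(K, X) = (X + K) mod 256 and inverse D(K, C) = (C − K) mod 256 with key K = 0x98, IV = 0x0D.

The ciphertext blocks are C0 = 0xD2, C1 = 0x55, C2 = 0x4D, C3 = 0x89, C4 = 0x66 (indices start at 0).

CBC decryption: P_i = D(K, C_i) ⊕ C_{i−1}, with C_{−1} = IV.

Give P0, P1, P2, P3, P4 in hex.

P0 = 0x37, P1 = 0x6F, P2 = 0xE0, P3 = 0xBC, P4 = 0x47

P0: D(K, 0xD2) = 0x3A; 0x3A ⊕ 0x0D = 0x37.
P1: D(K, 0x55) = 0xBD; 0xBD ⊕ 0xD2 = 0x6F.
P2: D(K, 0x4D) = 0xB5; 0xB5 ⊕ 0x55 = 0xE0.
P3: D(K, 0x89) = 0xF1; 0xF1 ⊕ 0x4D = 0xBC.
P4: D(K, 0x66) = 0xCE; 0xCE ⊕ 0x89 = 0x47.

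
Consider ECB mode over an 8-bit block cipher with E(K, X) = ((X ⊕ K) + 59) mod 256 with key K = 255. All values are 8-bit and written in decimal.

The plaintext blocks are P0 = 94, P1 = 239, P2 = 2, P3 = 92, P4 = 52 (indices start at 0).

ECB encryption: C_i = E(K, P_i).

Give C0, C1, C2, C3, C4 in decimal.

C0: E(K, 94) = 220.
C1: E(K, 239) = 75.
C2: E(K, 2) = 56.
C3: E(K, 92) = 222.
C4: E(K, 52) = 6.

C0 = 220, C1 = 75, C2 = 56, C3 = 222, C4 = 6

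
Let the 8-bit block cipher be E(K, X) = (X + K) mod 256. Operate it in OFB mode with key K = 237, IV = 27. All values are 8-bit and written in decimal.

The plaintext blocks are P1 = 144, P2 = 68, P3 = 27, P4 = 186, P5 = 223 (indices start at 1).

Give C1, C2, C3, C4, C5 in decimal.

C1 = 152, C2 = 177, C3 = 249, C4 = 117, C5 = 99

OFB encryption: S_i = E(K, S_{i−1}) with S_{0} = IV; C_i = P_i ⊕ S_i.
C1: S = E(K, 27) = 8; 144 ⊕ 8 = 152.
C2: S = E(K, 8) = 245; 68 ⊕ 245 = 177.
C3: S = E(K, 245) = 226; 27 ⊕ 226 = 249.
C4: S = E(K, 226) = 207; 186 ⊕ 207 = 117.
C5: S = E(K, 207) = 188; 223 ⊕ 188 = 99.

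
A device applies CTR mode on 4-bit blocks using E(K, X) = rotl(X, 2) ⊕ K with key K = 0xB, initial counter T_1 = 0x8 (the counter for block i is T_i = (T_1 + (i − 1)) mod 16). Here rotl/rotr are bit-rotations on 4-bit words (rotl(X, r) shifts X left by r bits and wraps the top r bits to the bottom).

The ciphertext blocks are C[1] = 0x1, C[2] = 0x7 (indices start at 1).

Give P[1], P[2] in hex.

P[1] = 0x8, P[2] = 0xA

CTR decryption: S_i = E(K, T_i) where T_i is the counter for block i; P_i = C_i ⊕ S_i.
P[1]: T = 0x8, S = E(K, T) = 0x9; 0x1 ⊕ 0x9 = 0x8.
P[2]: T = 0x9, S = E(K, T) = 0xD; 0x7 ⊕ 0xD = 0xA.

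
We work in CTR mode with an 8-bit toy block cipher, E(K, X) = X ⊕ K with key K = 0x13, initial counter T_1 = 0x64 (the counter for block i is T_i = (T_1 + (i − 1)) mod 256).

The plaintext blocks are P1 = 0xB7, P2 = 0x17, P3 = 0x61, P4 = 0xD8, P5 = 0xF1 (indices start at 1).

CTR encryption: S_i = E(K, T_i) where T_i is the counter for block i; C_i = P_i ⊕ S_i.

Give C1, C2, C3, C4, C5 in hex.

C1 = 0xC0, C2 = 0x61, C3 = 0x14, C4 = 0xAC, C5 = 0x8A

C1: T = 0x64, S = E(K, T) = 0x77; 0xB7 ⊕ 0x77 = 0xC0.
C2: T = 0x65, S = E(K, T) = 0x76; 0x17 ⊕ 0x76 = 0x61.
C3: T = 0x66, S = E(K, T) = 0x75; 0x61 ⊕ 0x75 = 0x14.
C4: T = 0x67, S = E(K, T) = 0x74; 0xD8 ⊕ 0x74 = 0xAC.
C5: T = 0x68, S = E(K, T) = 0x7B; 0xF1 ⊕ 0x7B = 0x8A.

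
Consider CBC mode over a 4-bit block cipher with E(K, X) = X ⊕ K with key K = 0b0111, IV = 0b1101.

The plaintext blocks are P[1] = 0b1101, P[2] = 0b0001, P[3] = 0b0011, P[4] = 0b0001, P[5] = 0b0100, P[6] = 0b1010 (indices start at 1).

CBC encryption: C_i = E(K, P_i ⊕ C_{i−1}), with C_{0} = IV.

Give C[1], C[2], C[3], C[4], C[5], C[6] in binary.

C[1]: P[1] ⊕ 0b1101 = 0b0000; E(K, 0b0000) = 0b0111.
C[2]: P[2] ⊕ 0b0111 = 0b0110; E(K, 0b0110) = 0b0001.
C[3]: P[3] ⊕ 0b0001 = 0b0010; E(K, 0b0010) = 0b0101.
C[4]: P[4] ⊕ 0b0101 = 0b0100; E(K, 0b0100) = 0b0011.
C[5]: P[5] ⊕ 0b0011 = 0b0111; E(K, 0b0111) = 0b0000.
C[6]: P[6] ⊕ 0b0000 = 0b1010; E(K, 0b1010) = 0b1101.

C[1] = 0b0111, C[2] = 0b0001, C[3] = 0b0101, C[4] = 0b0011, C[5] = 0b0000, C[6] = 0b1101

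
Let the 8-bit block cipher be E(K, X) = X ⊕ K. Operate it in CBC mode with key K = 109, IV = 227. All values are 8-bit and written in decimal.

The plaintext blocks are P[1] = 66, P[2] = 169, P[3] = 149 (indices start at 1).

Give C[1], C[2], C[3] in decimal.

C[1] = 204, C[2] = 8, C[3] = 240

CBC encryption: C_i = E(K, P_i ⊕ C_{i−1}), with C_{0} = IV.
C[1]: P[1] ⊕ 227 = 161; E(K, 161) = 204.
C[2]: P[2] ⊕ 204 = 101; E(K, 101) = 8.
C[3]: P[3] ⊕ 8 = 157; E(K, 157) = 240.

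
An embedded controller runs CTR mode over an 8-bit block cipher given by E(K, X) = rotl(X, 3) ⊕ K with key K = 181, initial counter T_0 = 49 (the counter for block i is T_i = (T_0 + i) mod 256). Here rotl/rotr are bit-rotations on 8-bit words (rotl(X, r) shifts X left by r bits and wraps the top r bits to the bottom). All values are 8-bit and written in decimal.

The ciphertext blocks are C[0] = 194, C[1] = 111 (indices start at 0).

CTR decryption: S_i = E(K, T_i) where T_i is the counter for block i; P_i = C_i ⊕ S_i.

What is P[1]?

P[1] = 75

P[1]: T = 50, S = E(K, T) = 36; 111 ⊕ 36 = 75.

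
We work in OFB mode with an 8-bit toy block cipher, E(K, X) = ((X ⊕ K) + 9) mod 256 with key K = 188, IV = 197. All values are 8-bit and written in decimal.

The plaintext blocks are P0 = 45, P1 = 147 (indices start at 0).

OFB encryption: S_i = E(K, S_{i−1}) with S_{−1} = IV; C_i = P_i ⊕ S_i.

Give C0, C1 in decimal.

C0: S = E(K, 197) = 130; 45 ⊕ 130 = 175.
C1: S = E(K, 130) = 71; 147 ⊕ 71 = 212.

C0 = 175, C1 = 212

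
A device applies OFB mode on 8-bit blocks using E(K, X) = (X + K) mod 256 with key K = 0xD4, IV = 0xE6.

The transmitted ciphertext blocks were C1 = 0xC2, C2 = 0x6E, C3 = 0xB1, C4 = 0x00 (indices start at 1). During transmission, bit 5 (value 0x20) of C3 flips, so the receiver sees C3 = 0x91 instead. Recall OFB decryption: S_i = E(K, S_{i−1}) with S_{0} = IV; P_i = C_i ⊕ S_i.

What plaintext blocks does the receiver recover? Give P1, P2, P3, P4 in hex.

P1 = 0x78, P2 = 0xE0, P3 = 0xF3, P4 = 0x36

Only C3 changed, to 0x91. In OFB, a change in C_i flips the same bit in P_i only; the keystream is unaffected. Decrypting the received ciphertext:
P1: S = E(K, 0xE6) = 0xBA; 0xC2 ⊕ 0xBA = 0x78.
P2: S = E(K, 0xBA) = 0x8E; 0x6E ⊕ 0x8E = 0xE0.
P3: S = E(K, 0x8E) = 0x62; 0x91 ⊕ 0x62 = 0xF3.
P4: S = E(K, 0x62) = 0x36; 0x00 ⊕ 0x36 = 0x36.
Blocks that differ from the original plaintext: P3.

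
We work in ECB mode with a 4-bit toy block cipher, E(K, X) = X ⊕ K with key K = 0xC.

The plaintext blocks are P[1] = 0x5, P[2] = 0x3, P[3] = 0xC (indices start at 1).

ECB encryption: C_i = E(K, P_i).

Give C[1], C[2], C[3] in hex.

C[1]: E(K, 0x5) = 0x9.
C[2]: E(K, 0x3) = 0xF.
C[3]: E(K, 0xC) = 0x0.

C[1] = 0x9, C[2] = 0xF, C[3] = 0x0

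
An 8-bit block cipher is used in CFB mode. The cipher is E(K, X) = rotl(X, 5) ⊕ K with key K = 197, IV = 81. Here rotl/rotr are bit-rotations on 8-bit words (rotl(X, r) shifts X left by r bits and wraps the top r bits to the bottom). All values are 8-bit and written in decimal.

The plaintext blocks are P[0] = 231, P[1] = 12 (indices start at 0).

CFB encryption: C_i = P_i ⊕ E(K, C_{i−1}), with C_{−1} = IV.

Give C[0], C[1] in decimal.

C[0]: E(K, 81) = 239; 231 ⊕ 239 = 8.
C[1]: E(K, 8) = 196; 12 ⊕ 196 = 200.

C[0] = 8, C[1] = 200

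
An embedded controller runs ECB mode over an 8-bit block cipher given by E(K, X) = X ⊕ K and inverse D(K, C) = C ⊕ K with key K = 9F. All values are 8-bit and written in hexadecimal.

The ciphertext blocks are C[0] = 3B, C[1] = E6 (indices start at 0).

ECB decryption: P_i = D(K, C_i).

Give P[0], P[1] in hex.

P[0]: D(K, 3B) = A4.
P[1]: D(K, E6) = 79.

P[0] = A4, P[1] = 79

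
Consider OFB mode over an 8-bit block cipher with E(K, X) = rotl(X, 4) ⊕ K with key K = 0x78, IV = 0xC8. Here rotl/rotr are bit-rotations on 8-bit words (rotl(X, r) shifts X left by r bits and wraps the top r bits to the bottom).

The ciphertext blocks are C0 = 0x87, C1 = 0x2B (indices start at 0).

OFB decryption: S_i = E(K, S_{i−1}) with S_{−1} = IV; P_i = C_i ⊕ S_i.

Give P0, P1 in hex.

P0: S = E(K, 0xC8) = 0xF4; 0x87 ⊕ 0xF4 = 0x73.
P1: S = E(K, 0xF4) = 0x37; 0x2B ⊕ 0x37 = 0x1C.

P0 = 0x73, P1 = 0x1C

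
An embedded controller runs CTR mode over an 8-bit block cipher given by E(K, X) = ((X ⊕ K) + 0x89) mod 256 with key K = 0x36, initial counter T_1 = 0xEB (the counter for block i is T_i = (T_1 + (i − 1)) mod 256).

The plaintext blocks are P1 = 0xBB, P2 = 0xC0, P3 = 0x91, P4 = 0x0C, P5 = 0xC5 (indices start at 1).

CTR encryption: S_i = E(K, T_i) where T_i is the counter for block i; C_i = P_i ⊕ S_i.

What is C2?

C1: T = 0xEB, S = E(K, T) = 0x66; 0xBB ⊕ 0x66 = 0xDD.
C2: T = 0xEC, S = E(K, T) = 0x63; 0xC0 ⊕ 0x63 = 0xA3.

C2 = 0xA3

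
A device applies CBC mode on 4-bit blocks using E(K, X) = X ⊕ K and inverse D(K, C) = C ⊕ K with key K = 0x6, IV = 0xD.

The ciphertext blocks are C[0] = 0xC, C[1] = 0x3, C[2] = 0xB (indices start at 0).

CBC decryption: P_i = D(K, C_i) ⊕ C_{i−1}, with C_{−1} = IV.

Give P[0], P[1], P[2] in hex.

P[0] = 0x7, P[1] = 0x9, P[2] = 0xE

P[0]: D(K, 0xC) = 0xA; 0xA ⊕ 0xD = 0x7.
P[1]: D(K, 0x3) = 0x5; 0x5 ⊕ 0xC = 0x9.
P[2]: D(K, 0xB) = 0xD; 0xD ⊕ 0x3 = 0xE.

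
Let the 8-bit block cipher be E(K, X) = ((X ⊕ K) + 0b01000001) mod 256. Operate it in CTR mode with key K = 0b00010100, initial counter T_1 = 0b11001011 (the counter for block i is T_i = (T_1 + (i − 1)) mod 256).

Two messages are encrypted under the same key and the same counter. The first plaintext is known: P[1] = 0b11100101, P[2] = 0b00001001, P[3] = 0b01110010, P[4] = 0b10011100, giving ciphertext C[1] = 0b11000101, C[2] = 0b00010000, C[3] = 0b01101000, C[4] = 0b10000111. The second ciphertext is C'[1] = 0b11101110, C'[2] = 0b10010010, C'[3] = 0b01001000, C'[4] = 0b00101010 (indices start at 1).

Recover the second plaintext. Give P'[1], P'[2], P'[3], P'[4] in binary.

P'[1] = 0b11001110, P'[2] = 0b10001011, P'[3] = 0b01010010, P'[4] = 0b00110001

In CTR with a reused counter, both messages share the same keystream S_i, so C_i ⊕ C'_i = P_i ⊕ P'_i and thus P'_i = P_i ⊕ C_i ⊕ C'_i.
P'[1]: 0b11100101 ⊕ 0b11000101 ⊕ 0b11101110 = 0b11001110.
P'[2]: 0b00001001 ⊕ 0b00010000 ⊕ 0b10010010 = 0b10001011.
P'[3]: 0b01110010 ⊕ 0b01101000 ⊕ 0b01001000 = 0b01010010.
P'[4]: 0b10011100 ⊕ 0b10000111 ⊕ 0b00101010 = 0b00110001.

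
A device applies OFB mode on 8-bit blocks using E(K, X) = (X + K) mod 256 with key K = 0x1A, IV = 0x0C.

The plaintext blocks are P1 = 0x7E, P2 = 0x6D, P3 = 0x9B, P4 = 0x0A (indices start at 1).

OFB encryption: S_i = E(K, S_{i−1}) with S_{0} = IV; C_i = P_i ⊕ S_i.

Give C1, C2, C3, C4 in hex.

C1 = 0x58, C2 = 0x2D, C3 = 0xC1, C4 = 0x7E

C1: S = E(K, 0x0C) = 0x26; 0x7E ⊕ 0x26 = 0x58.
C2: S = E(K, 0x26) = 0x40; 0x6D ⊕ 0x40 = 0x2D.
C3: S = E(K, 0x40) = 0x5A; 0x9B ⊕ 0x5A = 0xC1.
C4: S = E(K, 0x5A) = 0x74; 0x0A ⊕ 0x74 = 0x7E.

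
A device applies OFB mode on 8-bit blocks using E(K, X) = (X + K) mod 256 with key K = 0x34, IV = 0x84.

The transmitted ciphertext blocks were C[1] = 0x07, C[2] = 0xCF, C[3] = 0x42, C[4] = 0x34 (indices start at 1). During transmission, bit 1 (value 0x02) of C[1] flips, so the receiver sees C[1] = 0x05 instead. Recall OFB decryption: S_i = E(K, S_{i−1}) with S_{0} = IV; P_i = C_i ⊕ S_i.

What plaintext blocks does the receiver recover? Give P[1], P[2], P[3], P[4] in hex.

Only C[1] changed, to 0x05. In OFB, a change in C_i flips the same bit in P_i only; the keystream is unaffected. Decrypting the received ciphertext:
P[1]: S = E(K, 0x84) = 0xB8; 0x05 ⊕ 0xB8 = 0xBD.
P[2]: S = E(K, 0xB8) = 0xEC; 0xCF ⊕ 0xEC = 0x23.
P[3]: S = E(K, 0xEC) = 0x20; 0x42 ⊕ 0x20 = 0x62.
P[4]: S = E(K, 0x20) = 0x54; 0x34 ⊕ 0x54 = 0x60.
Blocks that differ from the original plaintext: P[1].

P[1] = 0xBD, P[2] = 0x23, P[3] = 0x62, P[4] = 0x60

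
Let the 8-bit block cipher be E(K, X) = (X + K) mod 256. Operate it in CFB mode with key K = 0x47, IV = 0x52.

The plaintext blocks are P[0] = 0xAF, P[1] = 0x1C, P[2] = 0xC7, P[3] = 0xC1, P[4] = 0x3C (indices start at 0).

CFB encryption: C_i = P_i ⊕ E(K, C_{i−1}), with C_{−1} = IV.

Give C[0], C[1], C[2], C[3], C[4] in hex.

C[0] = 0x36, C[1] = 0x61, C[2] = 0x6F, C[3] = 0x77, C[4] = 0x82

C[0]: E(K, 0x52) = 0x99; 0xAF ⊕ 0x99 = 0x36.
C[1]: E(K, 0x36) = 0x7D; 0x1C ⊕ 0x7D = 0x61.
C[2]: E(K, 0x61) = 0xA8; 0xC7 ⊕ 0xA8 = 0x6F.
C[3]: E(K, 0x6F) = 0xB6; 0xC1 ⊕ 0xB6 = 0x77.
C[4]: E(K, 0x77) = 0xBE; 0x3C ⊕ 0xBE = 0x82.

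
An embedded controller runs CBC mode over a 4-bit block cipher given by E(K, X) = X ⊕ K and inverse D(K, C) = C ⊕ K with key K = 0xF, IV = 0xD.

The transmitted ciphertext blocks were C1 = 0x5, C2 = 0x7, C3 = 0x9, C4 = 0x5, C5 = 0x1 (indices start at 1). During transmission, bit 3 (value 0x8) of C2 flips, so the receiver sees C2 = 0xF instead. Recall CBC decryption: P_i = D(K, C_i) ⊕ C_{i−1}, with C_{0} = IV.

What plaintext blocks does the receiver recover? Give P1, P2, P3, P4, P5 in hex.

P1 = 0x7, P2 = 0x5, P3 = 0x9, P4 = 0x3, P5 = 0xB

Only C2 changed, to 0xF. In CBC, a change in C_i garbles P_i and flips the same bit in P_{i+1}. Decrypting the received ciphertext:
P1: D(K, 0x5) = 0xA; 0xA ⊕ 0xD = 0x7.
P2: D(K, 0xF) = 0x0; 0x0 ⊕ 0x5 = 0x5.
P3: D(K, 0x9) = 0x6; 0x6 ⊕ 0xF = 0x9.
P4: D(K, 0x5) = 0xA; 0xA ⊕ 0x9 = 0x3.
P5: D(K, 0x1) = 0xE; 0xE ⊕ 0x5 = 0xB.
Blocks that differ from the original plaintext: P2, P3.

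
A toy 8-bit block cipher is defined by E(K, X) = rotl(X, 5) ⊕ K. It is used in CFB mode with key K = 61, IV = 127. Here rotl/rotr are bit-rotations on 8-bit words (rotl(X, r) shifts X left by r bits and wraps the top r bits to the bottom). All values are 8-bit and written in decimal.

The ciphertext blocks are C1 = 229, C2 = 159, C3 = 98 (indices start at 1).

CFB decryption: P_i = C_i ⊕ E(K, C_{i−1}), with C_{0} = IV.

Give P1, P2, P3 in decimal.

P1 = 55, P2 = 30, P3 = 172

P1: E(K, 127) = 210; 229 ⊕ 210 = 55.
P2: E(K, 229) = 129; 159 ⊕ 129 = 30.
P3: E(K, 159) = 206; 98 ⊕ 206 = 172.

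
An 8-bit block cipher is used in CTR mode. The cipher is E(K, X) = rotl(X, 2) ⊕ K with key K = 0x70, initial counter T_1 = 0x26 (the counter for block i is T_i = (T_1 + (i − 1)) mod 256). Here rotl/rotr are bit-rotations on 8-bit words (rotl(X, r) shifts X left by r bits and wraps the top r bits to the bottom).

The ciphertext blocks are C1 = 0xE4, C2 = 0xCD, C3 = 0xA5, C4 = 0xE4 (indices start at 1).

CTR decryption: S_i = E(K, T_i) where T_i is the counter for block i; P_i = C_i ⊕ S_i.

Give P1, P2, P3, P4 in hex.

P1 = 0x0C, P2 = 0x21, P3 = 0x75, P4 = 0x30

P1: T = 0x26, S = E(K, T) = 0xE8; 0xE4 ⊕ 0xE8 = 0x0C.
P2: T = 0x27, S = E(K, T) = 0xEC; 0xCD ⊕ 0xEC = 0x21.
P3: T = 0x28, S = E(K, T) = 0xD0; 0xA5 ⊕ 0xD0 = 0x75.
P4: T = 0x29, S = E(K, T) = 0xD4; 0xE4 ⊕ 0xD4 = 0x30.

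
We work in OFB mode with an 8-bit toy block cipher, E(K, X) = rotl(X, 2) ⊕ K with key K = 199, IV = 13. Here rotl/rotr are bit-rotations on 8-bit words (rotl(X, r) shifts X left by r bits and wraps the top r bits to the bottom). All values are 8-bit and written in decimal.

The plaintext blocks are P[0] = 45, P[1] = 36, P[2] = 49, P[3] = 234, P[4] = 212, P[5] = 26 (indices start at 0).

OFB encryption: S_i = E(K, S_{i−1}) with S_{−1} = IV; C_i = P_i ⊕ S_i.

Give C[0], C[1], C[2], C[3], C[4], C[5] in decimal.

C[0]: S = E(K, 13) = 243; 45 ⊕ 243 = 222.
C[1]: S = E(K, 243) = 8; 36 ⊕ 8 = 44.
C[2]: S = E(K, 8) = 231; 49 ⊕ 231 = 214.
C[3]: S = E(K, 231) = 88; 234 ⊕ 88 = 178.
C[4]: S = E(K, 88) = 166; 212 ⊕ 166 = 114.
C[5]: S = E(K, 166) = 93; 26 ⊕ 93 = 71.

C[0] = 222, C[1] = 44, C[2] = 214, C[3] = 178, C[4] = 114, C[5] = 71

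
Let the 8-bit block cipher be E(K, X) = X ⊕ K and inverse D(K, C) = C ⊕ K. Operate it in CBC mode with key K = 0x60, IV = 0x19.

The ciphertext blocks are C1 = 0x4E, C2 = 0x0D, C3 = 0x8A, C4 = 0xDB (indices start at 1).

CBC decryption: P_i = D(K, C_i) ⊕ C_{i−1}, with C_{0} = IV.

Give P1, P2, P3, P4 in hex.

P1 = 0x37, P2 = 0x23, P3 = 0xE7, P4 = 0x31

P1: D(K, 0x4E) = 0x2E; 0x2E ⊕ 0x19 = 0x37.
P2: D(K, 0x0D) = 0x6D; 0x6D ⊕ 0x4E = 0x23.
P3: D(K, 0x8A) = 0xEA; 0xEA ⊕ 0x0D = 0xE7.
P4: D(K, 0xDB) = 0xBB; 0xBB ⊕ 0x8A = 0x31.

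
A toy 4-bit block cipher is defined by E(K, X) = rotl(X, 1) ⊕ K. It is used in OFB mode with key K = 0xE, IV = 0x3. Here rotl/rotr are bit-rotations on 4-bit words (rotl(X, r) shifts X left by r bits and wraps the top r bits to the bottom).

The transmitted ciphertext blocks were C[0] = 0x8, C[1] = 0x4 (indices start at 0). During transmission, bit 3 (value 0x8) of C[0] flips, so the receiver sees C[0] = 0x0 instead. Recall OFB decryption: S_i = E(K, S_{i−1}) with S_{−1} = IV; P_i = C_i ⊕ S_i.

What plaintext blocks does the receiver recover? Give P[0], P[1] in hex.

Only C[0] changed, to 0x0. In OFB, a change in C_i flips the same bit in P_i only; the keystream is unaffected. Decrypting the received ciphertext:
P[0]: S = E(K, 0x3) = 0x8; 0x0 ⊕ 0x8 = 0x8.
P[1]: S = E(K, 0x8) = 0xF; 0x4 ⊕ 0xF = 0xB.
Blocks that differ from the original plaintext: P[0].

P[0] = 0x8, P[1] = 0xB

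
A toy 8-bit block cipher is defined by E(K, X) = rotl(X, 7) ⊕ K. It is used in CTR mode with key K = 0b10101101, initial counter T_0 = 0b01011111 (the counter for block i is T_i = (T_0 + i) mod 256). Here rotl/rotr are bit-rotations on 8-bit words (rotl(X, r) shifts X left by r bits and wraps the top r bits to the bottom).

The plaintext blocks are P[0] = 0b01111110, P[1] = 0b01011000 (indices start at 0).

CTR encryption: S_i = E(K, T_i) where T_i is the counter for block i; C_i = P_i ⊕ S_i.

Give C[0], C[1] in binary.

C[0] = 0b01111100, C[1] = 0b11000101

C[0]: T = 0b01011111, S = E(K, T) = 0b00000010; 0b01111110 ⊕ 0b00000010 = 0b01111100.
C[1]: T = 0b01100000, S = E(K, T) = 0b10011101; 0b01011000 ⊕ 0b10011101 = 0b11000101.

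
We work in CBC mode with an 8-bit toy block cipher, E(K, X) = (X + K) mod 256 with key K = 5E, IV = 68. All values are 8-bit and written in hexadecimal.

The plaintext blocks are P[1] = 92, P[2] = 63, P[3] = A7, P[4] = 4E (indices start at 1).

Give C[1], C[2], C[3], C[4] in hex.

C[1] = 58, C[2] = 99, C[3] = 9C, C[4] = 30

CBC encryption: C_i = E(K, P_i ⊕ C_{i−1}), with C_{0} = IV.
C[1]: P[1] ⊕ 68 = FA; E(K, FA) = 58.
C[2]: P[2] ⊕ 58 = 3B; E(K, 3B) = 99.
C[3]: P[3] ⊕ 99 = 3E; E(K, 3E) = 9C.
C[4]: P[4] ⊕ 9C = D2; E(K, D2) = 30.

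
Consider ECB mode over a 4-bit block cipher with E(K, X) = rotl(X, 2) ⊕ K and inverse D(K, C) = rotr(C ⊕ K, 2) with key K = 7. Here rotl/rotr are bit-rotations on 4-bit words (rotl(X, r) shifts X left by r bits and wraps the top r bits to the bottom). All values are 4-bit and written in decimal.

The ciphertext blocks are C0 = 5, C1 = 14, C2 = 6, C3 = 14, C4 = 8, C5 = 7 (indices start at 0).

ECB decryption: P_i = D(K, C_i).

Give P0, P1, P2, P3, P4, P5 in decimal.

P0 = 8, P1 = 6, P2 = 4, P3 = 6, P4 = 15, P5 = 0

P0: D(K, 5) = 8.
P1: D(K, 14) = 6.
P2: D(K, 6) = 4.
P3: D(K, 14) = 6.
P4: D(K, 8) = 15.
P5: D(K, 7) = 0.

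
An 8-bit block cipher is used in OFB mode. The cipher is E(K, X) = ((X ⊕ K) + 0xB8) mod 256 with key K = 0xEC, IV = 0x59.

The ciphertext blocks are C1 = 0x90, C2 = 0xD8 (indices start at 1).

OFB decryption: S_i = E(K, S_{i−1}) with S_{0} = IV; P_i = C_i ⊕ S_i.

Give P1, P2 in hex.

P1 = 0xFD, P2 = 0xE1

P1: S = E(K, 0x59) = 0x6D; 0x90 ⊕ 0x6D = 0xFD.
P2: S = E(K, 0x6D) = 0x39; 0xD8 ⊕ 0x39 = 0xE1.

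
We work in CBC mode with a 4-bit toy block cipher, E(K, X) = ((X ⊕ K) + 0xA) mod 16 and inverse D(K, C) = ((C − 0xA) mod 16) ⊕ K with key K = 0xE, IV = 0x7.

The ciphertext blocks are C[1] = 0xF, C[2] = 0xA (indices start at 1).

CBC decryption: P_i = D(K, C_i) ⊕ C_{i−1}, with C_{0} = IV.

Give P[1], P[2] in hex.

P[1]: D(K, 0xF) = 0xB; 0xB ⊕ 0x7 = 0xC.
P[2]: D(K, 0xA) = 0xE; 0xE ⊕ 0xF = 0x1.

P[1] = 0xC, P[2] = 0x1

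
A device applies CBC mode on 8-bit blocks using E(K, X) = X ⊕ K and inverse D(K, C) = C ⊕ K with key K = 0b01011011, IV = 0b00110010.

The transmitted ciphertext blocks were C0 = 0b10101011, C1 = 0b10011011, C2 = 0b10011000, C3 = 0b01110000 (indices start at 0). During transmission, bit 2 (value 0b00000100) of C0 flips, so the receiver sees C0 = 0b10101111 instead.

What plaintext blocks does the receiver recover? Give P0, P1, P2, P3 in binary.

CBC decryption: P_i = D(K, C_i) ⊕ C_{i−1}, with C_{−1} = IV.
Only C0 changed, to 0b10101111. In CBC, a change in C_i garbles P_i and flips the same bit in P_{i+1}. Decrypting the received ciphertext:
P0: D(K, 0b10101111) = 0b11110100; 0b11110100 ⊕ 0b00110010 = 0b11000110.
P1: D(K, 0b10011011) = 0b11000000; 0b11000000 ⊕ 0b10101111 = 0b01101111.
P2: D(K, 0b10011000) = 0b11000011; 0b11000011 ⊕ 0b10011011 = 0b01011000.
P3: D(K, 0b01110000) = 0b00101011; 0b00101011 ⊕ 0b10011000 = 0b10110011.
Blocks that differ from the original plaintext: P0, P1.

P0 = 0b11000110, P1 = 0b01101111, P2 = 0b01011000, P3 = 0b10110011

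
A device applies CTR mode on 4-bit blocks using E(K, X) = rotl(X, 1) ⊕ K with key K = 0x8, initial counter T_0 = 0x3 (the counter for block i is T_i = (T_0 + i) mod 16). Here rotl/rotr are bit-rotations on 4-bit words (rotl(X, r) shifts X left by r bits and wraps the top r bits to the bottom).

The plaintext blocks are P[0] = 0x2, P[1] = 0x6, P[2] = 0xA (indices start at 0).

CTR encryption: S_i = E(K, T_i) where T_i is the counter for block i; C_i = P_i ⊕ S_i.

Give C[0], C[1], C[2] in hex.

C[0]: T = 0x3, S = E(K, T) = 0xE; 0x2 ⊕ 0xE = 0xC.
C[1]: T = 0x4, S = E(K, T) = 0x0; 0x6 ⊕ 0x0 = 0x6.
C[2]: T = 0x5, S = E(K, T) = 0x2; 0xA ⊕ 0x2 = 0x8.

C[0] = 0xC, C[1] = 0x6, C[2] = 0x8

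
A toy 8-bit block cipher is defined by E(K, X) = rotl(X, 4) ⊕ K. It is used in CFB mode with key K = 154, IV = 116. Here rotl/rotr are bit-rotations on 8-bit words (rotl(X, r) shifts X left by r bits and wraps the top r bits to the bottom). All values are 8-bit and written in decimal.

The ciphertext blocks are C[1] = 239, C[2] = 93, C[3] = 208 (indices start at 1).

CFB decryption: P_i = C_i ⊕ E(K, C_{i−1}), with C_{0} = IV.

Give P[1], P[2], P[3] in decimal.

P[1] = 50, P[2] = 57, P[3] = 159

P[1]: E(K, 116) = 221; 239 ⊕ 221 = 50.
P[2]: E(K, 239) = 100; 93 ⊕ 100 = 57.
P[3]: E(K, 93) = 79; 208 ⊕ 79 = 159.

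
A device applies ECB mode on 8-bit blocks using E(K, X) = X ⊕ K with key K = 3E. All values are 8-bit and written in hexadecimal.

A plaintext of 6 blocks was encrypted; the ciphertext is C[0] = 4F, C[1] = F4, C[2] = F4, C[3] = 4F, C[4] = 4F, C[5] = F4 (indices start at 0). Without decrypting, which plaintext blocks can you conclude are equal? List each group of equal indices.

ECB encrypts each block independently with the same key, so equal ciphertext blocks imply equal plaintext blocks.
C[0] = C[3] = C[4] = 4F, so P[0] = P[3] = P[4].
C[1] = C[2] = C[5] = F4, so P[1] = P[2] = P[5].

P[0] = P[3] = P[4]; P[1] = P[2] = P[5]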